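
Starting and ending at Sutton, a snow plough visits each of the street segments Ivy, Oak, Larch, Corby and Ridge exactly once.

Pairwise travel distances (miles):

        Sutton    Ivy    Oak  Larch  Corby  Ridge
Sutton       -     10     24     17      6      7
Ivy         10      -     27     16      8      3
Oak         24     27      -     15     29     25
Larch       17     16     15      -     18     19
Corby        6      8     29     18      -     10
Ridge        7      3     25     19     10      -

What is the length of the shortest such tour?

Minimum total distance: 74 miles.

Sutton → Ivy → Oak → Larch → Corby → Ridge → Sutton: 10+27+15+18+10+7 = 87
Sutton → Ivy → Oak → Larch → Ridge → Corby → Sutton: 10+27+15+19+10+6 = 87
Sutton → Ivy → Oak → Corby → Larch → Ridge → Sutton: 10+27+29+18+19+7 = 110
Sutton → Ivy → Oak → Corby → Ridge → Larch → Sutton: 10+27+29+10+19+17 = 112
Sutton → Ivy → Oak → Ridge → Larch → Corby → Sutton: 10+27+25+19+18+6 = 105
Sutton → Ivy → Oak → Ridge → Corby → Larch → Sutton: 10+27+25+10+18+17 = 107
Sutton → Ivy → Larch → Oak → Corby → Ridge → Sutton: 10+16+15+29+10+7 = 87
Sutton → Ivy → Larch → Oak → Ridge → Corby → Sutton: 10+16+15+25+10+6 = 82
Sutton → Ivy → Larch → Corby → Oak → Ridge → Sutton: 10+16+18+29+25+7 = 105
Sutton → Ivy → Larch → Corby → Ridge → Oak → Sutton: 10+16+18+10+25+24 = 103
Sutton → Ivy → Larch → Ridge → Oak → Corby → Sutton: 10+16+19+25+29+6 = 105
Sutton → Ivy → Larch → Ridge → Corby → Oak → Sutton: 10+16+19+10+29+24 = 108
Sutton → Ivy → Corby → Oak → Larch → Ridge → Sutton: 10+8+29+15+19+7 = 88
Sutton → Ivy → Corby → Oak → Ridge → Larch → Sutton: 10+8+29+25+19+17 = 108
… (46 more)
Sutton → Oak → Larch → Ivy → Ridge → Corby → Sutton: 24+15+16+3+10+6 = 74  ← best
The minimum is 74.
One optimal route: Sutton → Oak → Larch → Ivy → Ridge → Corby → Sutton (or its reverse).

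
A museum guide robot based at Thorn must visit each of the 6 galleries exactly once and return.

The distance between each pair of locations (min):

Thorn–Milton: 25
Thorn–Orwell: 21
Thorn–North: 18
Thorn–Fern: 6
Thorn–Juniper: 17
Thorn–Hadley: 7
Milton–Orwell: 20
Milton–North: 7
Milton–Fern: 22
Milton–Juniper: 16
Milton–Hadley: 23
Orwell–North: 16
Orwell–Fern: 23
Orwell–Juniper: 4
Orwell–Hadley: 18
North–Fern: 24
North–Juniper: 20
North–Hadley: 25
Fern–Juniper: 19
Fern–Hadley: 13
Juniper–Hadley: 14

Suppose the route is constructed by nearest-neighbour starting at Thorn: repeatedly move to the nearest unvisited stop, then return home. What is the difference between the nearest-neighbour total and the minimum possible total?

The nearest-neighbour route is 9 min longer than optimal.

Thorn: Fern=6, Hadley=7, Juniper=17, North=18, Orwell=21, Milton=25 ⇒ Fern
Fern: Hadley=13, Juniper=19, Milton=22, Orwell=23, North=24 ⇒ Hadley
Hadley: Juniper=14, Orwell=18, Milton=23, North=25 ⇒ Juniper
Juniper: Orwell=4, Milton=16, North=20 ⇒ Orwell
Orwell: North=16, Milton=20 ⇒ North
North: Milton=7 ⇒ Milton
NN route Thorn → Fern → Hadley → Juniper → Orwell → North → Milton → Thorn costs 85.
Optimal: Thorn → Fern → Milton → North → Orwell → Juniper → Hadley → Thorn costs 76 (by enumerating all 360 distinct tours).
Excess = 85 − 76 = 9.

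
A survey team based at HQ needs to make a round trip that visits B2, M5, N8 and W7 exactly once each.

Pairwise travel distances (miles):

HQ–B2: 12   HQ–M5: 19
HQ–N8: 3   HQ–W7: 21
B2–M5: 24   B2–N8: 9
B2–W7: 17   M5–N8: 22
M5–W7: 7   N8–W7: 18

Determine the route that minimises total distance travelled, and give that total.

HQ → B2 → M5 → N8 → W7 → HQ: 12+24+22+18+21 = 97
HQ → B2 → M5 → W7 → N8 → HQ: 12+24+7+18+3 = 64
HQ → B2 → N8 → M5 → W7 → HQ: 12+9+22+7+21 = 71
HQ → B2 → N8 → W7 → M5 → HQ: 12+9+18+7+19 = 65
HQ → B2 → W7 → M5 → N8 → HQ: 12+17+7+22+3 = 61
HQ → B2 → W7 → N8 → M5 → HQ: 12+17+18+22+19 = 88
HQ → M5 → B2 → N8 → W7 → HQ: 19+24+9+18+21 = 91
HQ → M5 → B2 → W7 → N8 → HQ: 19+24+17+18+3 = 81
HQ → M5 → N8 → B2 → W7 → HQ: 19+22+9+17+21 = 88
HQ → M5 → W7 → B2 → N8 → HQ: 19+7+17+9+3 = 55
HQ → N8 → B2 → M5 → W7 → HQ: 3+9+24+7+21 = 64
HQ → N8 → M5 → B2 → W7 → HQ: 3+22+24+17+21 = 87
The minimum is 55.
One optimal route: HQ → M5 → W7 → B2 → N8 → HQ (or its reverse).

Shortest round trip = 55 miles.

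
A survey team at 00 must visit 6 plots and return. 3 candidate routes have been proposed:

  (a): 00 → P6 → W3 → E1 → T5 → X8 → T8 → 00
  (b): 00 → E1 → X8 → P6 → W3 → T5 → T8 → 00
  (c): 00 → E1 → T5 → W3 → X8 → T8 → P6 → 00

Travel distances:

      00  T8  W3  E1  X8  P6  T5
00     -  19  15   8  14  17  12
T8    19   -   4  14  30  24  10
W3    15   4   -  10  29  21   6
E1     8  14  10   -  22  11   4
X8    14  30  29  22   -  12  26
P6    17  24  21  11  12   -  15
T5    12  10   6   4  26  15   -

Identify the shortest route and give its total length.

98 — (b) is the shortest.

(a): 17 + 21 + 10 + 4 + 26 + 30 + 19 = 127
(b): 8 + 22 + 12 + 21 + 6 + 10 + 19 = 98
(c): 8 + 4 + 6 + 29 + 30 + 24 + 17 = 118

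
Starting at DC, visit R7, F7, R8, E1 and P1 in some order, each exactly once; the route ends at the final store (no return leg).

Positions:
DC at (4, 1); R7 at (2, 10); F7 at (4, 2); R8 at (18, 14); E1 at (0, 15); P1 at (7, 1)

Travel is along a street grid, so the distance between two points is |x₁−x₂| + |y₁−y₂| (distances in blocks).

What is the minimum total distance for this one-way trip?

There are 5! = 120 possible orderings.
DC→R7→F7→R8→E1→P1: 11+10+26+19+21 = 87
DC→R7→F7→R8→P1→E1: 11+10+26+24+21 = 92
DC→R7→F7→E1→R8→P1: 11+10+17+19+24 = 81
DC→R7→F7→E1→P1→R8: 11+10+17+21+24 = 83
DC→R7→F7→P1→R8→E1: 11+10+4+24+19 = 68
DC→R7→F7→P1→E1→R8: 11+10+4+21+19 = 65
DC→R7→R8→F7→E1→P1: 11+20+26+17+21 = 95
DC→R7→R8→F7→P1→E1: 11+20+26+4+21 = 82
DC→R7→R8→E1→F7→P1: 11+20+19+17+4 = 71
DC→R7→R8→E1→P1→F7: 11+20+19+21+4 = 75
DC→R7→R8→P1→F7→E1: 11+20+24+4+17 = 76
DC→R7→R8→P1→E1→F7: 11+20+24+21+17 = 93
DC→R7→E1→F7→R8→P1: 11+7+17+26+24 = 85
DC→R7→E1→F7→P1→R8: 11+7+17+4+24 = 63
… (106 more)
DC→P1→F7→R7→E1→R8: 3+4+10+7+19 = 43  ← best
The minimum is 43.
One shortest path: DC → P1 → F7 → R7 → E1 → R8.

43 blocks — the minimum one-way total.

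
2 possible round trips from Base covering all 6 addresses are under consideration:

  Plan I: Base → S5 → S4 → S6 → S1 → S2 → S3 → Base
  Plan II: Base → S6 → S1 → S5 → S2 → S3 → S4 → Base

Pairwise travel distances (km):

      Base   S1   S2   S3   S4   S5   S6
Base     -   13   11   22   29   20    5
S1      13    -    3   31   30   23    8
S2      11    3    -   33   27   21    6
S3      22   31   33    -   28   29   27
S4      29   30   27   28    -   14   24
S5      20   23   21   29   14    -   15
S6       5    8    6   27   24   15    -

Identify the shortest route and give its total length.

Plan I: 20 + 14 + 24 + 8 + 3 + 33 + 22 = 124
Plan II: 5 + 8 + 23 + 21 + 33 + 28 + 29 = 147

124 km — Plan I is the shortest.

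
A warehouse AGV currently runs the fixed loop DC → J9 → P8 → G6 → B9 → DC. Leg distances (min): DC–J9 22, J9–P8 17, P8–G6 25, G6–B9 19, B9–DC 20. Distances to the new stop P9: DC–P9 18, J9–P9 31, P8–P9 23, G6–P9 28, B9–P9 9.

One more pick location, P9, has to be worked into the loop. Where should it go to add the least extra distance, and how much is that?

Adding 7 min by placing P9 on the B9–DC leg.

Insertion cost between consecutive stops i–j is d(i,P9) + d(P9,j) − d(i,j):
  between DC and J9: 18 + 31 − 22 = 27
  between J9 and P8: 31 + 23 − 17 = 37
  between P8 and G6: 23 + 28 − 25 = 26
  between G6 and B9: 28 + 9 − 19 = 18
  between B9 and DC: 9 + 18 − 20 = 7
Cheapest insertion is between B9 and DC, adding 7.
New total = 103 + 7 = 110.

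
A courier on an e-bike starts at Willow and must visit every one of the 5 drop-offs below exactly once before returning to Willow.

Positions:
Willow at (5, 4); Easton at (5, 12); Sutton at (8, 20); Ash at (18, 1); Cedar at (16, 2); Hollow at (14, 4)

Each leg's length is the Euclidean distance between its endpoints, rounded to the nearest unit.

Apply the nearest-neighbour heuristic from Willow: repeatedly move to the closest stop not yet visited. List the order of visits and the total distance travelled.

Total distance 52 via the nearest-neighbour route Willow → Easton → Sutton → Hollow → Cedar → Ash → Willow.

At Willow the remaining stops are Easton 8, Hollow 9, Cedar 11, Ash 13, Sutton 16; go to Easton.
At Easton the remaining stops are Sutton 9, Hollow 12, Cedar 15, Ash 17; go to Sutton.
At Sutton the remaining stops are Hollow 17, Cedar 20, Ash 21; go to Hollow.
At Hollow the remaining stops are Cedar 3, Ash 5; go to Cedar.
At Cedar the remaining stops are Ash 2; go to Ash.
Return Ash→Willow: 13.
Total = 8 + 9 + 17 + 3 + 2 + 13 = 52.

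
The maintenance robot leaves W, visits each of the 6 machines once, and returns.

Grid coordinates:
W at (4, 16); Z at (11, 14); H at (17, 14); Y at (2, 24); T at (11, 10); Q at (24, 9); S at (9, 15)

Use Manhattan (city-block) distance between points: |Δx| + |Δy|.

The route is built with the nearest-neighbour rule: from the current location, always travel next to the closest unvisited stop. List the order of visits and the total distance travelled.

From W: distances to unvisited — S=6, Z=9, Y=10, T=13, H=15, Q=27. Nearest is S (6).
From S: distances to unvisited — Z=3, T=7, H=9, Y=16, Q=21. Nearest is Z (3).
From Z: distances to unvisited — T=4, H=6, Q=18, Y=19. Nearest is T (4).
From T: distances to unvisited — H=10, Q=14, Y=23. Nearest is H (10).
From H: distances to unvisited — Q=12, Y=25. Nearest is Q (12).
From Q: distances to unvisited — Y=37. Nearest is Y (37).
Return Y→W: 10.
Total = 6 + 3 + 4 + 10 + 12 + 37 + 10 = 82.

Nearest-neighbour total = 82; route W → S → Z → T → H → Q → Y → W.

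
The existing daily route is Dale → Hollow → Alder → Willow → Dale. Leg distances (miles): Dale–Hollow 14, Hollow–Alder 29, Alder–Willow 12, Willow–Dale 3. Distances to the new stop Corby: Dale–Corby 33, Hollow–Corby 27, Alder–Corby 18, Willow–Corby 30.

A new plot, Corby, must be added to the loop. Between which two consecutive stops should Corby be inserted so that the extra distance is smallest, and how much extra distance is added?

Insertion cost between consecutive stops i–j is d(i,Corby) + d(Corby,j) − d(i,j):
  between Dale and Hollow: 33 + 27 − 14 = 46
  between Hollow and Alder: 27 + 18 − 29 = 16
  between Alder and Willow: 18 + 30 − 12 = 36
  between Willow and Dale: 30 + 33 − 3 = 60
Cheapest insertion is between Hollow and Alder, adding 16.
New total = 58 + 16 = 74.

Minimum extra distance: 16 miles, inserting Corby between Hollow and Alder.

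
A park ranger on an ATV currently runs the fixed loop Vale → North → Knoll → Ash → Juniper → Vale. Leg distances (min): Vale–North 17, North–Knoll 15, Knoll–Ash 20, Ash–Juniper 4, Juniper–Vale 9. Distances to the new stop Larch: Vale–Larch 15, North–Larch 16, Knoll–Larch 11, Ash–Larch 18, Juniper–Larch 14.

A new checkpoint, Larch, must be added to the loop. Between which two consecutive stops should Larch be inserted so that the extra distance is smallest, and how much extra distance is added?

Insertion cost between consecutive stops i–j is d(i,Larch) + d(Larch,j) − d(i,j):
  between Vale and North: 15 + 16 − 17 = 14
  between North and Knoll: 16 + 11 − 15 = 12
  between Knoll and Ash: 11 + 18 − 20 = 9
  between Ash and Juniper: 18 + 14 − 4 = 28
  between Juniper and Vale: 14 + 15 − 9 = 20
Cheapest insertion is between Knoll and Ash, adding 9.
New total = 65 + 9 = 74.

+9 min — insert Larch between Knoll and Ash.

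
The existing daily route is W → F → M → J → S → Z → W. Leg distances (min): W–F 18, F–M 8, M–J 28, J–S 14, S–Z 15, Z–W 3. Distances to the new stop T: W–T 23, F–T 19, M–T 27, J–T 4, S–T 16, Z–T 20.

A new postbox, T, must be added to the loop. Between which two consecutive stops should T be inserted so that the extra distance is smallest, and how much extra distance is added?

Insertion cost between consecutive stops i–j is d(i,T) + d(T,j) − d(i,j):
  between W and F: 23 + 19 − 18 = 24
  between F and M: 19 + 27 − 8 = 38
  between M and J: 27 + 4 − 28 = 3
  between J and S: 4 + 16 − 14 = 6
  between S and Z: 16 + 20 − 15 = 21
  between Z and W: 20 + 23 − 3 = 40
Cheapest insertion is between M and J, adding 3.
New total = 86 + 3 = 89.

Minimum extra distance: 3 min, inserting T between M and J.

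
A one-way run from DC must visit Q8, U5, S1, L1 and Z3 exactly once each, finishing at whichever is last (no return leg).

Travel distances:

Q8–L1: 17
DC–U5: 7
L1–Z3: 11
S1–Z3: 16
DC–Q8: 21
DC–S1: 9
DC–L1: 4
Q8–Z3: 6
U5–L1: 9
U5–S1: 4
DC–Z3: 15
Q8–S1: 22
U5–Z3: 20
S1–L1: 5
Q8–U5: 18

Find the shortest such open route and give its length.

There are 5! = 120 possible orderings.
DC→Q8→U5→S1→L1→Z3: 21+18+4+5+11 = 59
DC→Q8→U5→S1→Z3→L1: 21+18+4+16+11 = 70
DC→Q8→U5→L1→S1→Z3: 21+18+9+5+16 = 69
DC→Q8→U5→L1→Z3→S1: 21+18+9+11+16 = 75
DC→Q8→U5→Z3→S1→L1: 21+18+20+16+5 = 80
DC→Q8→U5→Z3→L1→S1: 21+18+20+11+5 = 75
DC→Q8→S1→U5→L1→Z3: 21+22+4+9+11 = 67
DC→Q8→S1→U5→Z3→L1: 21+22+4+20+11 = 78
DC→Q8→S1→L1→U5→Z3: 21+22+5+9+20 = 77
DC→Q8→S1→L1→Z3→U5: 21+22+5+11+20 = 79
DC→Q8→S1→Z3→U5→L1: 21+22+16+20+9 = 88
DC→Q8→S1→Z3→L1→U5: 21+22+16+11+9 = 79
DC→Q8→L1→U5→S1→Z3: 21+17+9+4+16 = 67
DC→Q8→L1→U5→Z3→S1: 21+17+9+20+16 = 83
… (106 more)
DC→U5→S1→L1→Z3→Q8: 7+4+5+11+6 = 33  ← best
The minimum is 33.
One shortest path: DC → U5 → S1 → L1 → Z3 → Q8.

Minimum one-way distance = 33.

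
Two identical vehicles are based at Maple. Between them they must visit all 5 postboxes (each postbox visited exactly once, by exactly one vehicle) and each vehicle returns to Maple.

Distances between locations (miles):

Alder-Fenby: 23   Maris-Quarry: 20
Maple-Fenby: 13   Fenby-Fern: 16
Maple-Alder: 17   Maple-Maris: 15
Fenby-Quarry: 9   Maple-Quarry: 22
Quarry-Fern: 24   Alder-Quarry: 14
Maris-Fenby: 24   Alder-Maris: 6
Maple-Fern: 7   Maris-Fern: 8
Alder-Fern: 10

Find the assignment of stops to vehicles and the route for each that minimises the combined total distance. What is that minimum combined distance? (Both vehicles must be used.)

Minimum combined distance: 71 miles.

Try each way of splitting the stops between the two vehicles (each non-empty) and, for each split, find the best tour for each vehicle:
  {Alder} + {Maris, Fenby, Quarry, Fern}: 34 + 57 = 91
  {Maris} + {Alder, Fenby, Quarry, Fern}: 30 + 53 = 83
  {Alder, Maris} + {Fenby, Quarry, Fern}: 38 + 53 = 91
  {Fenby} + {Alder, Maris, Quarry, Fern}: 26 + 57 = 83
  {Alder, Fenby} + {Maris, Quarry, Fern}: 53 + 57 = 110
  {Maris, Fenby} + {Alder, Quarry, Fern}: 52 + 53 = 105
  … (15 splits in total)
  {Alder, Maris, Fenby, Quarry} + {Fern}: 57 + 14 = 71  ← best
Best: vehicle 1 Maple → Maris → Alder → Quarry → Fenby → Maple = 57; vehicle 2 Maple → Fern → Maple = 14; combined 71.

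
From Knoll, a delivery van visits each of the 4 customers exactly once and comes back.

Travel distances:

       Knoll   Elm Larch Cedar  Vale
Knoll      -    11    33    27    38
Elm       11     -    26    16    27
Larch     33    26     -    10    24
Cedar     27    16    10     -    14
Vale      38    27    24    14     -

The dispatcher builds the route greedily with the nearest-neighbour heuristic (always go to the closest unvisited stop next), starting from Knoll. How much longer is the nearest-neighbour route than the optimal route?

From Knoll: Elm=11, Cedar=27, Larch=33, Vale=38 → choose Elm (11).
From Elm: Cedar=16, Larch=26, Vale=27 → choose Cedar (16).
From Cedar: Larch=10, Vale=14 → choose Larch (10).
From Larch: Vale=24 → choose Vale (24).
NN route Knoll → Elm → Cedar → Larch → Vale → Knoll costs 99.
Optimal: Knoll → Elm → Vale → Cedar → Larch → Knoll costs 95 (by enumerating all 12 distinct tours).
Excess = 99 − 95 = 4.

4 longer than the optimal tour.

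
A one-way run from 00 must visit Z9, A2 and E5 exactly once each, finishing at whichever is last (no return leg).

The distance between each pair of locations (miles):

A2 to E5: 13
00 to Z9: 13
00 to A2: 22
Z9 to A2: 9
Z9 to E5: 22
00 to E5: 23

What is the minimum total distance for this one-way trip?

35 miles — the minimum one-way total.

There are 3! = 6 possible orderings.
00 - Z9 - A2 - E5: 13+9+13 = 35
00 - Z9 - E5 - A2: 13+22+13 = 48
00 - A2 - Z9 - E5: 22+9+22 = 53
00 - A2 - E5 - Z9: 22+13+22 = 57
00 - E5 - Z9 - A2: 23+22+9 = 54
00 - E5 - A2 - Z9: 23+13+9 = 45
The minimum is 35.
One shortest path: 00 → Z9 → A2 → E5.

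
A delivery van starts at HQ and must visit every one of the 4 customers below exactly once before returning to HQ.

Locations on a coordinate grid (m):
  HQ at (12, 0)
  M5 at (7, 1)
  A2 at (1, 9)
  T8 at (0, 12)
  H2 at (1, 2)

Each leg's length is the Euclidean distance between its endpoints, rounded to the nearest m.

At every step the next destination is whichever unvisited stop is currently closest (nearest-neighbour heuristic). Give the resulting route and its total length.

Total distance 38 m via the nearest-neighbour route HQ → M5 → H2 → A2 → T8 → HQ.

At HQ the remaining stops are M5 5, H2 11, A2 14, T8 17; go to M5.
At M5 the remaining stops are H2 6, A2 10, T8 13; go to H2.
At H2 the remaining stops are A2 7, T8 10; go to A2.
At A2 the remaining stops are T8 3; go to T8.
Return T8→HQ: 17.
Total = 5 + 6 + 7 + 3 + 17 = 38.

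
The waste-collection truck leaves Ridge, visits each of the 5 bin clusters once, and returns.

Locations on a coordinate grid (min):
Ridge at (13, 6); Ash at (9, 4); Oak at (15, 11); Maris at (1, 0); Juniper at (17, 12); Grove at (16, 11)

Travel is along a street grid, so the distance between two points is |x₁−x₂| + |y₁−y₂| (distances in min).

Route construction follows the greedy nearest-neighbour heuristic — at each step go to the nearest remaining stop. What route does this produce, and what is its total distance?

At Ridge the remaining stops are Ash 6, Oak 7, Grove 8, Juniper 10, Maris 18; go to Ash.
At Ash the remaining stops are Maris 12, Oak 13, Grove 14, Juniper 16; go to Maris.
At Maris the remaining stops are Oak 25, Grove 26, Juniper 28; go to Oak.
At Oak the remaining stops are Grove 1, Juniper 3; go to Grove.
At Grove the remaining stops are Juniper 2; go to Juniper.
Return Juniper→Ridge: 10.
Total = 6 + 12 + 25 + 1 + 2 + 10 = 56.

Total distance 56 min via the nearest-neighbour route Ridge → Ash → Maris → Oak → Grove → Juniper → Ridge.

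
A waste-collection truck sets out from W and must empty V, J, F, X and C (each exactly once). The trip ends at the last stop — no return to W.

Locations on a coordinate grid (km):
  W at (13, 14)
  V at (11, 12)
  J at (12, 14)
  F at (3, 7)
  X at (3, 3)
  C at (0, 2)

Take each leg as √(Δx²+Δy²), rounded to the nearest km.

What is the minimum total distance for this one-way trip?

19 km — the minimum one-way total.

There are 5! = 120 possible orderings.
W → V → J → F → X → C: 3+2+11+4+3 = 23
W → V → J → F → C → X: 3+2+11+6+3 = 25
W → V → J → X → F → C: 3+2+14+4+6 = 29
W → V → J → X → C → F: 3+2+14+3+6 = 28
W → V → J → C → F → X: 3+2+17+6+4 = 32
W → V → J → C → X → F: 3+2+17+3+4 = 29
W → V → F → J → X → C: 3+9+11+14+3 = 40
W → V → F → J → C → X: 3+9+11+17+3 = 43
W → V → F → X → J → C: 3+9+4+14+17 = 47
W → V → F → X → C → J: 3+9+4+3+17 = 36
W → V → F → C → J → X: 3+9+6+17+14 = 49
W → V → F → C → X → J: 3+9+6+3+14 = 35
W → V → X → J → F → C: 3+12+14+11+6 = 46
W → V → X → J → C → F: 3+12+14+17+6 = 52
… (106 more)
W → J → V → F → X → C: 1+2+9+4+3 = 19  ← best
The minimum is 19.
One shortest path: W → J → V → F → X → C.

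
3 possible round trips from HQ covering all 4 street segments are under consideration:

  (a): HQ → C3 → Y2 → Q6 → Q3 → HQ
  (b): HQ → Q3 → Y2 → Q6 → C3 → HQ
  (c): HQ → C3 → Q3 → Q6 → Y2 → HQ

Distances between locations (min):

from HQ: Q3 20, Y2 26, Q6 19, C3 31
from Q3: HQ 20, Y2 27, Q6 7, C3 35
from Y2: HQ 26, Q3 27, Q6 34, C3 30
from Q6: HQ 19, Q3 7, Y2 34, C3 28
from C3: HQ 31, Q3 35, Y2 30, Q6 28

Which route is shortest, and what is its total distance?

(a): 31 + 30 + 34 + 7 + 20 = 122
(b): 20 + 27 + 34 + 28 + 31 = 140
(c): 31 + 35 + 7 + 34 + 26 = 133

Shortest is (a), total 122 min.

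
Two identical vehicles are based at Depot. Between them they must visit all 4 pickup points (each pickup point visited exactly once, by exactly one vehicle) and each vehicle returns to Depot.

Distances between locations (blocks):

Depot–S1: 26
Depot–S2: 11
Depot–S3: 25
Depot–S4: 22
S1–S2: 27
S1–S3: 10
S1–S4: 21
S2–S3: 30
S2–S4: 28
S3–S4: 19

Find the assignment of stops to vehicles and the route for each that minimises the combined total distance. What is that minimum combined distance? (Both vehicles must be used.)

There are 2^3 − 1 = 7 ways to divide the 4 stops into two non-empty groups. For each, the best each vehicle can do is its own shortest tour through its group:
  {S1} + {S2, S3, S4}: 52 + 82 = 134
  {S2} + {S1, S3, S4}: 22 + 77 = 99
  {S1, S2} + {S3, S4}: 64 + 66 = 130
  {S3} + {S1, S2, S4}: 50 + 81 = 131
  {S1, S3} + {S2, S4}: 61 + 61 = 122
  {S2, S3} + {S1, S4}: 66 + 69 = 135
  … (7 splits in total)
Best: vehicle 1 Depot → S2 → Depot = 22; vehicle 2 Depot → S1 → S3 → S4 → Depot = 77; combined 99.

99 blocks — the smallest possible combined total.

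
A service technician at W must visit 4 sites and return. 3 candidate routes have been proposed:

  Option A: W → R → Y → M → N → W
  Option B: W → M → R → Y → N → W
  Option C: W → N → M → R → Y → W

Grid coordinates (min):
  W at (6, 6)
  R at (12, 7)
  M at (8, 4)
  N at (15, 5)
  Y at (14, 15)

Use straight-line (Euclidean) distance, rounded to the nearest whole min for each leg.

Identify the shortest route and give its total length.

Shortest is Option B, total 35 min.

Option A: 6 + 8 + 13 + 7 + 9 = 43
Option B: 3 + 5 + 8 + 10 + 9 = 35
Option C: 9 + 7 + 5 + 8 + 12 = 41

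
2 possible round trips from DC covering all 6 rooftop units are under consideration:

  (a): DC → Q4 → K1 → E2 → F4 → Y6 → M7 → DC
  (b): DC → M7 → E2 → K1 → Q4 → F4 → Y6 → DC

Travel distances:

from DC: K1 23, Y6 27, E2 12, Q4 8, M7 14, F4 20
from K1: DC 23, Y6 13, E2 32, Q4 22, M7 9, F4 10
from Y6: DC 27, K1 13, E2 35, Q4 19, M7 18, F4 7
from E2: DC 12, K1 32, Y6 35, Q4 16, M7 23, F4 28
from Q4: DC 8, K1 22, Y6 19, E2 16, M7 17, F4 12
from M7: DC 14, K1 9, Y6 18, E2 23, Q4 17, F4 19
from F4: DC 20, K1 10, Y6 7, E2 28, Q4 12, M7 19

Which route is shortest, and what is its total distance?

(a): 8 + 22 + 32 + 28 + 7 + 18 + 14 = 129
(b): 14 + 23 + 32 + 22 + 12 + 7 + 27 = 137

Shortest is (a), total 129.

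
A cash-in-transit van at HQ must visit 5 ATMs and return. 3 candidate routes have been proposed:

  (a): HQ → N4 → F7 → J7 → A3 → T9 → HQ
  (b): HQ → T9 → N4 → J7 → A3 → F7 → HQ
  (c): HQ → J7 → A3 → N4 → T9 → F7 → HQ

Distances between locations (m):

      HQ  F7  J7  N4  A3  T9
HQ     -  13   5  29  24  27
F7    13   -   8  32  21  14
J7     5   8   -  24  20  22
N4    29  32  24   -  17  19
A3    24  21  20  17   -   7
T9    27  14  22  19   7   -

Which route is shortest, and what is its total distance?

(a): 29 + 32 + 8 + 20 + 7 + 27 = 123
(b): 27 + 19 + 24 + 20 + 21 + 13 = 124
(c): 5 + 20 + 17 + 19 + 14 + 13 = 88

Shortest is (c), total 88 m.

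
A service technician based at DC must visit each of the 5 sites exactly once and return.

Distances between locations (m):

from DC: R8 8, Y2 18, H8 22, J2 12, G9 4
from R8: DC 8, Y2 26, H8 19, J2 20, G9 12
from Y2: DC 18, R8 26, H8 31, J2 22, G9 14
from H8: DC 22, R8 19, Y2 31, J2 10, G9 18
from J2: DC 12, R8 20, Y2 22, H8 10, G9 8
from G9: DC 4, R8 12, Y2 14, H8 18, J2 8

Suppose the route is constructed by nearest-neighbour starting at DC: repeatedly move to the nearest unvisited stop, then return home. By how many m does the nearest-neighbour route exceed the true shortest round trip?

Excess over optimum: 8 m.

From DC: G9=4, R8=8, J2=12, Y2=18, H8=22 → choose G9 (4).
From G9: J2=8, R8=12, Y2=14, H8=18 → choose J2 (8).
From J2: H8=10, R8=20, Y2=22 → choose H8 (10).
From H8: R8=19, Y2=31 → choose R8 (19).
From R8: Y2=26 → choose Y2 (26).
NN route DC → G9 → J2 → H8 → R8 → Y2 → DC costs 85.
Optimal: DC → R8 → H8 → J2 → Y2 → G9 → DC costs 77 (by enumerating all 60 distinct tours).
Excess = 85 − 77 = 8.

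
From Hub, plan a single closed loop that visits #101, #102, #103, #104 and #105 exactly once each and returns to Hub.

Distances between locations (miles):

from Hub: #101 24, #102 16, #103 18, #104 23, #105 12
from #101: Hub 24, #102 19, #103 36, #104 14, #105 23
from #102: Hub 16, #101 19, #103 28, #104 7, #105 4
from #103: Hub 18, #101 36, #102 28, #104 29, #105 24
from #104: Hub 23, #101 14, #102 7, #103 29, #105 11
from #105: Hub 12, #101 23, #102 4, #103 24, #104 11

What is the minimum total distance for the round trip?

With 5 stops there are 5!/2 = 60 distinct round trips (a route and its reverse cost the same).
Hub → #101 → #102 → #103 → #104 → #105 → Hub: 24+19+28+29+11+12 = 123
Hub → #101 → #102 → #103 → #105 → #104 → Hub: 24+19+28+24+11+23 = 129
Hub → #101 → #102 → #104 → #103 → #105 → Hub: 24+19+7+29+24+12 = 115
Hub → #101 → #102 → #104 → #105 → #103 → Hub: 24+19+7+11+24+18 = 103
Hub → #101 → #102 → #105 → #103 → #104 → Hub: 24+19+4+24+29+23 = 123
Hub → #101 → #102 → #105 → #104 → #103 → Hub: 24+19+4+11+29+18 = 105
Hub → #101 → #103 → #102 → #104 → #105 → Hub: 24+36+28+7+11+12 = 118
Hub → #101 → #103 → #102 → #105 → #104 → Hub: 24+36+28+4+11+23 = 126
Hub → #101 → #103 → #104 → #102 → #105 → Hub: 24+36+29+7+4+12 = 112
Hub → #101 → #103 → #104 → #105 → #102 → Hub: 24+36+29+11+4+16 = 120
Hub → #101 → #103 → #105 → #102 → #104 → Hub: 24+36+24+4+7+23 = 118
Hub → #101 → #103 → #105 → #104 → #102 → Hub: 24+36+24+11+7+16 = 118
Hub → #101 → #104 → #102 → #103 → #105 → Hub: 24+14+7+28+24+12 = 109
Hub → #101 → #104 → #102 → #105 → #103 → Hub: 24+14+7+4+24+18 = 91
… (46 more)
The minimum is 91.
One optimal route: Hub → #101 → #104 → #102 → #105 → #103 → Hub (or its reverse).

Shortest round trip = 91 miles.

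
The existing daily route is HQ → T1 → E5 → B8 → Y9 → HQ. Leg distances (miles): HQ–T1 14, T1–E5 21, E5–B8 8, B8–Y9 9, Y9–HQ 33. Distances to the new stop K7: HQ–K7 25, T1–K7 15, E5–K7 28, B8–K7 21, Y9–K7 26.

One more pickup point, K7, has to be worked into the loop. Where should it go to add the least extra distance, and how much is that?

+18 miles — insert K7 between Y9 and HQ.

Insertion cost between consecutive stops i–j is d(i,K7) + d(K7,j) − d(i,j):
  between HQ and T1: 25 + 15 − 14 = 26
  between T1 and E5: 15 + 28 − 21 = 22
  between E5 and B8: 28 + 21 − 8 = 41
  between B8 and Y9: 21 + 26 − 9 = 38
  between Y9 and HQ: 26 + 25 − 33 = 18
Cheapest insertion is between Y9 and HQ, adding 18.
New total = 85 + 18 = 103.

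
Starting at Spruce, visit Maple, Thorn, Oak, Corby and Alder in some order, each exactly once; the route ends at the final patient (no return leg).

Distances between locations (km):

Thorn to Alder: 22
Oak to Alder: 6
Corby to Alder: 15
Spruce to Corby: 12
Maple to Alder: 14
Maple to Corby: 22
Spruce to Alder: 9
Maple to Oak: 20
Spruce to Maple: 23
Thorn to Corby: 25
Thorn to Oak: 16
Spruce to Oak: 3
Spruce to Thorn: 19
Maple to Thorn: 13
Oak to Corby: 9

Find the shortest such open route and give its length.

There are 5! = 120 possible orderings.
Spruce→Maple→Thorn→Oak→Corby→Alder: 23+13+16+9+15 = 76
Spruce→Maple→Thorn→Oak→Alder→Corby: 23+13+16+6+15 = 73
Spruce→Maple→Thorn→Corby→Oak→Alder: 23+13+25+9+6 = 76
Spruce→Maple→Thorn→Corby→Alder→Oak: 23+13+25+15+6 = 82
Spruce→Maple→Thorn→Alder→Oak→Corby: 23+13+22+6+9 = 73
Spruce→Maple→Thorn→Alder→Corby→Oak: 23+13+22+15+9 = 82
Spruce→Maple→Oak→Thorn→Corby→Alder: 23+20+16+25+15 = 99
Spruce→Maple→Oak→Thorn→Alder→Corby: 23+20+16+22+15 = 96
Spruce→Maple→Oak→Corby→Thorn→Alder: 23+20+9+25+22 = 99
Spruce→Maple→Oak→Corby→Alder→Thorn: 23+20+9+15+22 = 89
Spruce→Maple→Oak→Alder→Thorn→Corby: 23+20+6+22+25 = 96
Spruce→Maple→Oak→Alder→Corby→Thorn: 23+20+6+15+25 = 89
Spruce→Maple→Corby→Thorn→Oak→Alder: 23+22+25+16+6 = 92
Spruce→Maple→Corby→Thorn→Alder→Oak: 23+22+25+22+6 = 98
… (106 more)
Spruce→Oak→Corby→Alder→Maple→Thorn: 3+9+15+14+13 = 54  ← best
The minimum is 54.
One shortest path: Spruce → Oak → Corby → Alder → Maple → Thorn.

Minimum one-way distance = 54 km.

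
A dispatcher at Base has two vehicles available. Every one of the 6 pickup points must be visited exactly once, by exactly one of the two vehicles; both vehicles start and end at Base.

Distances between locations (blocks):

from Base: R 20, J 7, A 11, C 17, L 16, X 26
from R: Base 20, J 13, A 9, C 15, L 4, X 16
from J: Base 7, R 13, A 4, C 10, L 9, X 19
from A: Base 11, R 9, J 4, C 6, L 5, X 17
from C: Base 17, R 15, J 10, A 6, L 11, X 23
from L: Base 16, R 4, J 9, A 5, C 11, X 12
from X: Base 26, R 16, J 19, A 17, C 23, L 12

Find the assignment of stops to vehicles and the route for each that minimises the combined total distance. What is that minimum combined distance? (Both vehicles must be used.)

There are 2^5 − 1 = 31 ways to divide the 6 stops into two non-empty groups. For each, the best each vehicle can do is its own shortest tour through its group:
  {R} + {J, A, C, L, X}: 40 + 66 = 106
  {J} + {R, A, C, L, X}: 14 + 74 = 88
  {R, J} + {A, C, L, X}: 40 + 66 = 106
  {A} + {R, J, C, L, X}: 22 + 74 = 96
  {R, A} + {J, C, L, X}: 40 + 66 = 106
  {J, A} + {R, C, L, X}: 22 + 74 = 96
  … (31 splits in total)
Best: vehicle 1 Base → J → Base = 14; vehicle 2 Base → A → C → R → L → X → Base = 74; combined 88.

Minimum combined distance: 88 blocks.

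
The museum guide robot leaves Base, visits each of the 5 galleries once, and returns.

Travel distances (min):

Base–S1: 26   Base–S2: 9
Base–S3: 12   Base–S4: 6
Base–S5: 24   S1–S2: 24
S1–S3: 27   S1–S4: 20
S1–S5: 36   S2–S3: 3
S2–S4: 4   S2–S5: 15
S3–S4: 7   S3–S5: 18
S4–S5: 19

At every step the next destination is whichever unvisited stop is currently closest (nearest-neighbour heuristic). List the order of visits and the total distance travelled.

Nearest-neighbour total = 93 min; route Base → S4 → S2 → S3 → S5 → S1 → Base.

From Base: distances to unvisited — S4=6, S2=9, S3=12, S5=24, S1=26. Nearest is S4 (6).
From S4: distances to unvisited — S2=4, S3=7, S5=19, S1=20. Nearest is S2 (4).
From S2: distances to unvisited — S3=3, S5=15, S1=24. Nearest is S3 (3).
From S3: distances to unvisited — S5=18, S1=27. Nearest is S5 (18).
From S5: distances to unvisited — S1=36. Nearest is S1 (36).
Return S1→Base: 26.
Total = 6 + 4 + 3 + 18 + 36 + 26 = 93.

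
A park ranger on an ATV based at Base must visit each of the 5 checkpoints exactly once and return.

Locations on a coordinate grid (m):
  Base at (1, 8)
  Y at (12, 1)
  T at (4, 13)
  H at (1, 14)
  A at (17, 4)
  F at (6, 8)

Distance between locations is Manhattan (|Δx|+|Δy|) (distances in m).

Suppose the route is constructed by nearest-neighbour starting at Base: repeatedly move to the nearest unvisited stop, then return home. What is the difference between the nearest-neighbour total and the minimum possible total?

Excess over optimum: 10 m.

Base: F=5, H=6, T=8, Y=18, A=20 ⇒ F
F: T=7, H=11, Y=13, A=15 ⇒ T
T: H=4, Y=20, A=22 ⇒ H
H: Y=24, A=26 ⇒ Y
Y: A=8 ⇒ A
NN route Base → F → T → H → Y → A → Base costs 68.
Optimal: Base → Y → A → F → T → H → Base costs 58 (by enumerating all 60 distinct tours).
Excess = 68 − 58 = 10.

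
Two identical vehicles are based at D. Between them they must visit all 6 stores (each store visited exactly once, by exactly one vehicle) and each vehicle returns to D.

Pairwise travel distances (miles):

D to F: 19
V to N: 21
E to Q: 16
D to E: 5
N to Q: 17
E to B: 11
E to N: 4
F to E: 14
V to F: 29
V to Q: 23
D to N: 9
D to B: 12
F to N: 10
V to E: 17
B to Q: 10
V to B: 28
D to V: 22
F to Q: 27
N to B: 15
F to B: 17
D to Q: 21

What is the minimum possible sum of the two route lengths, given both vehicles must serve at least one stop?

101 miles — the smallest possible combined total.

Try each way of splitting the stops between the two vehicles (each non-empty) and, for each split, find the best tour for each vehicle:
  {V} + {F, E, N, B, Q}: 44 + 67 = 111
  {F} + {V, E, N, B, Q}: 38 + 75 = 113
  {V, F} + {E, N, B, Q}: 70 + 48 = 118
  {E} + {V, F, N, B, Q}: 10 + 91 = 101
  {V, E} + {F, N, B, Q}: 44 + 67 = 111
  {F, E} + {V, N, B, Q}: 38 + 75 = 113
  … (31 splits in total)
Best: vehicle 1 D → E → D = 10; vehicle 2 D → V → Q → B → F → N → D = 91; combined 101.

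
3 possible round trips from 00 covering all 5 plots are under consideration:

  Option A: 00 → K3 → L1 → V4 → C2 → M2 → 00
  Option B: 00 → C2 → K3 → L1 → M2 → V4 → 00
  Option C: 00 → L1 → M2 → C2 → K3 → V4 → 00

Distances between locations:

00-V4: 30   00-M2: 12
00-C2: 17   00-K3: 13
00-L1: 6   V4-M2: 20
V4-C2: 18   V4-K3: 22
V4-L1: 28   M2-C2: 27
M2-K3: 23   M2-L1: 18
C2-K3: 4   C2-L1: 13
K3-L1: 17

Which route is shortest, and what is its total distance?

Option A: 13 + 17 + 28 + 18 + 27 + 12 = 115
Option B: 17 + 4 + 17 + 18 + 20 + 30 = 106
Option C: 6 + 18 + 27 + 4 + 22 + 30 = 107

106 — Option B is the shortest.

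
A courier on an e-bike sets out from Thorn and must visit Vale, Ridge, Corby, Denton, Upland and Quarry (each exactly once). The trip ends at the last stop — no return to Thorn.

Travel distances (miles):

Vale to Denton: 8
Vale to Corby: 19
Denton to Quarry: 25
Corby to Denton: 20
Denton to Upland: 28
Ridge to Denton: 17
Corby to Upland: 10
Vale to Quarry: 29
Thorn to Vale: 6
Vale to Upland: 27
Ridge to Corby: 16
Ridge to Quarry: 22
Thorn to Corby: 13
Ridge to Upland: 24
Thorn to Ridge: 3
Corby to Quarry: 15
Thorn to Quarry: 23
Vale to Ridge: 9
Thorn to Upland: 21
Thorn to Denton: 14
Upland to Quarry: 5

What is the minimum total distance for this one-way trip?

55 miles — the minimum one-way total.

There are 6! = 720 possible orderings.
Thorn - Vale - Ridge - Corby - Denton - Upland - Quarry: 6+9+16+20+28+5 = 84
Thorn - Vale - Ridge - Corby - Denton - Quarry - Upland: 6+9+16+20+25+5 = 81
Thorn - Vale - Ridge - Corby - Upland - Denton - Quarry: 6+9+16+10+28+25 = 94
Thorn - Vale - Ridge - Corby - Upland - Quarry - Denton: 6+9+16+10+5+25 = 71
Thorn - Vale - Ridge - Corby - Quarry - Denton - Upland: 6+9+16+15+25+28 = 99
Thorn - Vale - Ridge - Corby - Quarry - Upland - Denton: 6+9+16+15+5+28 = 79
Thorn - Vale - Ridge - Denton - Corby - Upland - Quarry: 6+9+17+20+10+5 = 67
Thorn - Vale - Ridge - Denton - Corby - Quarry - Upland: 6+9+17+20+15+5 = 72
… (712 more)
Thorn - Ridge - Vale - Denton - Corby - Upland - Quarry: 3+9+8+20+10+5 = 55  ← best
The minimum is 55.
One shortest path: Thorn → Ridge → Vale → Denton → Corby → Upland → Quarry.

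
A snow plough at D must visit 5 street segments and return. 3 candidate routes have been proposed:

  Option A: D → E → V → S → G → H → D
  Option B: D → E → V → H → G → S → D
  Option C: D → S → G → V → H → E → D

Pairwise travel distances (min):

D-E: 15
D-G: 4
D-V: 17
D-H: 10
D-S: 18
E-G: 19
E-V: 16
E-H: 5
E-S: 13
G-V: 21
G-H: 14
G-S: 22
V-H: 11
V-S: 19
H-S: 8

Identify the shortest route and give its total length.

92 min — Option C is the shortest.

Option A: 15 + 16 + 19 + 22 + 14 + 10 = 96
Option B: 15 + 16 + 11 + 14 + 22 + 18 = 96
Option C: 18 + 22 + 21 + 11 + 5 + 15 = 92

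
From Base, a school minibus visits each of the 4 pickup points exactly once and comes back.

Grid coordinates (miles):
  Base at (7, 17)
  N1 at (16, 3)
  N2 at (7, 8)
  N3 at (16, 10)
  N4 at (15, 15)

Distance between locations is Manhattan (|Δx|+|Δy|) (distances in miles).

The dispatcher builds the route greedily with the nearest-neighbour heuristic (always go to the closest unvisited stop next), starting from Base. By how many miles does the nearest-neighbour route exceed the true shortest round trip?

Excess over optimum: 16 miles.

Base: N2=9, N4=10, N3=16, N1=23 ⇒ N2
N2: N3=11, N1=14, N4=15 ⇒ N3
N3: N4=6, N1=7 ⇒ N4
N4: N1=13 ⇒ N1
NN route Base → N2 → N3 → N4 → N1 → Base costs 62.
Optimal: Base → N2 → N1 → N3 → N4 → Base costs 46 (by enumerating all 12 distinct tours).
Excess = 62 − 46 = 16.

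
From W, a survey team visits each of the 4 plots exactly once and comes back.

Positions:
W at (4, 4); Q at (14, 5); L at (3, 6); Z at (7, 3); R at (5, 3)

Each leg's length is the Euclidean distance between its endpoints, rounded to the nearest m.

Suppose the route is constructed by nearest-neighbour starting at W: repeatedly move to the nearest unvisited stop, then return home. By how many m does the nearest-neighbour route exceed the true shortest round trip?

6 m longer than the optimal tour.

From W: R=1, L=2, Z=3, Q=10 → choose R (1).
From R: Z=2, L=4, Q=9 → choose Z (2).
From Z: L=5, Q=7 → choose L (5).
From L: Q=11 → choose Q (11).
NN route W → R → Z → L → Q → W costs 29.
Optimal: W → L → Q → Z → R → W costs 23 (by enumerating all 12 distinct tours).
Excess = 29 − 23 = 6.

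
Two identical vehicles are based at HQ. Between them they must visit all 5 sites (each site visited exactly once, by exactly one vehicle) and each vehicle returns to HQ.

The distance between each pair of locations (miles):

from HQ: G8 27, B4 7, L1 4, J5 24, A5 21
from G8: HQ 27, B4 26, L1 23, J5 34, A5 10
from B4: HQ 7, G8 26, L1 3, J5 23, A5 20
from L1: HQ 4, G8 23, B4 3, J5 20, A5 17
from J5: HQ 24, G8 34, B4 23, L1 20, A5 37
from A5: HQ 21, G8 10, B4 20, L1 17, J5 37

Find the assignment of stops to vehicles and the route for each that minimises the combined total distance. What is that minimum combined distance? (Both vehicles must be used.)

Try each way of splitting the stops between the two vehicles (each non-empty) and, for each split, find the best tour for each vehicle:
  {G8} + {B4, L1, J5, A5}: 54 + 88 = 142
  {B4} + {G8, L1, J5, A5}: 14 + 89 = 103
  {G8, B4} + {L1, J5, A5}: 60 + 82 = 142
  {L1} + {G8, B4, J5, A5}: 8 + 95 = 103
  {G8, L1} + {B4, J5, A5}: 54 + 88 = 142
  {B4, L1} + {G8, J5, A5}: 14 + 89 = 103
  … (15 splits in total)
Best: vehicle 1 HQ → B4 → HQ = 14; vehicle 2 HQ → L1 → J5 → G8 → A5 → HQ = 89; combined 103.

Minimum combined distance: 103 miles.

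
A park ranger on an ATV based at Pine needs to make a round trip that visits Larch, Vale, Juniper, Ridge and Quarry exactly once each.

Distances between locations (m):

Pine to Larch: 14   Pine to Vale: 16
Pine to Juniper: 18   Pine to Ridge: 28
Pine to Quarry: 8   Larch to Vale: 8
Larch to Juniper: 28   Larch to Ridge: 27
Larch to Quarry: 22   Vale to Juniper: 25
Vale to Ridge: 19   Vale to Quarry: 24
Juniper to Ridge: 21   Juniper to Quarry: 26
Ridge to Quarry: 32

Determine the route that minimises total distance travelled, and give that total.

Shortest round trip = 96 m.

There are 60 distinct closed tours to check (reversals are equivalent).
Pine→Larch→Vale→Juniper→Ridge→Quarry→Pine: 14+8+25+21+32+8 = 108
Pine→Larch→Vale→Juniper→Quarry→Ridge→Pine: 14+8+25+26+32+28 = 133
Pine→Larch→Vale→Ridge→Juniper→Quarry→Pine: 14+8+19+21+26+8 = 96
Pine→Larch→Vale→Ridge→Quarry→Juniper→Pine: 14+8+19+32+26+18 = 117
Pine→Larch→Vale→Quarry→Juniper→Ridge→Pine: 14+8+24+26+21+28 = 121
Pine→Larch→Vale→Quarry→Ridge→Juniper→Pine: 14+8+24+32+21+18 = 117
Pine→Larch→Juniper→Vale→Ridge→Quarry→Pine: 14+28+25+19+32+8 = 126
Pine→Larch→Juniper→Vale→Quarry→Ridge→Pine: 14+28+25+24+32+28 = 151
Pine→Larch→Juniper→Ridge→Vale→Quarry→Pine: 14+28+21+19+24+8 = 114
Pine→Larch→Juniper→Ridge→Quarry→Vale→Pine: 14+28+21+32+24+16 = 135
Pine→Larch→Juniper→Quarry→Vale→Ridge→Pine: 14+28+26+24+19+28 = 139
Pine→Larch→Juniper→Quarry→Ridge→Vale→Pine: 14+28+26+32+19+16 = 135
Pine→Larch→Ridge→Vale→Juniper→Quarry→Pine: 14+27+19+25+26+8 = 119
Pine→Larch→Ridge→Vale→Quarry→Juniper→Pine: 14+27+19+24+26+18 = 128
… (46 more)
The minimum is 96.
One optimal route: Pine → Larch → Vale → Ridge → Juniper → Quarry → Pine (or its reverse).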